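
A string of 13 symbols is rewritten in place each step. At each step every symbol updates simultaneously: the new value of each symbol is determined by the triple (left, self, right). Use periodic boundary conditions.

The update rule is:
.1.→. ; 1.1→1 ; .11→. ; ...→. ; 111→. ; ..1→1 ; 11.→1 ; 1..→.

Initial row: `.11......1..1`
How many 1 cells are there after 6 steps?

1.1.....1..1.
.1.....1..1.1
1.....1..1.1.
.....1..1.1.1
....1..1.1.1.
...1..1.1.1..
count of 1: 4

4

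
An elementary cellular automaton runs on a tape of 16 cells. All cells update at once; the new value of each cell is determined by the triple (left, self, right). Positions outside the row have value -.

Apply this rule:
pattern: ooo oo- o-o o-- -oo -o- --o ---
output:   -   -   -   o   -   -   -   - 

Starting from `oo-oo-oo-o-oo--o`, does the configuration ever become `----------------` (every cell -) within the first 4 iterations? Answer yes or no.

yes

iteration 1: -------------o--
iteration 2: --------------o-
iteration 3: ---------------o
iteration 4: ----------------
all cells are - at iteration 4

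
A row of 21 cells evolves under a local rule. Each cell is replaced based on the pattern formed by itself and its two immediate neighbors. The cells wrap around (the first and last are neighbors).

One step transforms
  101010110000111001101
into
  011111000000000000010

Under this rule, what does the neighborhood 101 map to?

1

At position 1 the neighborhood is 101; the next row has 1 there.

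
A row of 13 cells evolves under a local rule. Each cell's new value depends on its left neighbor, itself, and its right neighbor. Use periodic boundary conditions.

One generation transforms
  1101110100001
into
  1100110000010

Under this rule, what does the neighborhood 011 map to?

0

At position 3 the neighborhood is 011; the next row has 0 there.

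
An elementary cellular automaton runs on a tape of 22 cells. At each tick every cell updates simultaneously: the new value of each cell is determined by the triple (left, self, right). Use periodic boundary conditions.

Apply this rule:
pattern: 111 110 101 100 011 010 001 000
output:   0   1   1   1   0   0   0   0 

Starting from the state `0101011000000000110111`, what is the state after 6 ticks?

tick 1: 1010101100000000011001
tick 2: 1101010110000000001100
tick 3: 0110101011000000000110
tick 4: 0011010101100000000011
tick 5: 1001101010110000000001
tick 6: 1100110101011000000000

1100110101011000000000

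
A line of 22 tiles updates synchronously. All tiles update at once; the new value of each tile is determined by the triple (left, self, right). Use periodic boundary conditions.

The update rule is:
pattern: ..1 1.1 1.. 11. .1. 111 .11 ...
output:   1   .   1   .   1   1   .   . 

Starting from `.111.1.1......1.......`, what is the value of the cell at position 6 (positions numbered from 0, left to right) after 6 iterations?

1

1.1..1.11....111......
1.1111...1..1.1.1....1
...11.1.11111.1.11..1.
..1...1..111..1...1111
1111.1111.1.1111.1.11.
.11...11..1..11..1....
position 6 holds 1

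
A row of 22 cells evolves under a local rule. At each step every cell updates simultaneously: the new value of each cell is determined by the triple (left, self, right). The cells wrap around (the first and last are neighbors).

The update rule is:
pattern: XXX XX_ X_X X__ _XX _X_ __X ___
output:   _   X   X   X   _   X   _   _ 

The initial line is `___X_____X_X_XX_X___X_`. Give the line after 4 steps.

_XX___XX______XX___XX_

___XX____XXXX_XXXX__XX
X___XX______XX___XX__X
XX___XX______XX___XX__
_XX___XX______XX___XX_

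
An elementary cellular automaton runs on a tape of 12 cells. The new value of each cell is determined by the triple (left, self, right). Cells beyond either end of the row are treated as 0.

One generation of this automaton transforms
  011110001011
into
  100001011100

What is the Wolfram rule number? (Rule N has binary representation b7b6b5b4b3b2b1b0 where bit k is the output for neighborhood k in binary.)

position 2: 111 → 0  (bit 7 = 0)
position 4: 110 → 0  (bit 6 = 0)
position 9: 101 → 1  (bit 5 = 1)
position 5: 100 → 1  (bit 4 = 1)
position 1: 011 → 0  (bit 3 = 0)
position 8: 010 → 1  (bit 2 = 1)
position 0: 001 → 1  (bit 1 = 1)
position 6: 000 → 0  (bit 0 = 0)
bits b7..b0 = 00110110 = 54

54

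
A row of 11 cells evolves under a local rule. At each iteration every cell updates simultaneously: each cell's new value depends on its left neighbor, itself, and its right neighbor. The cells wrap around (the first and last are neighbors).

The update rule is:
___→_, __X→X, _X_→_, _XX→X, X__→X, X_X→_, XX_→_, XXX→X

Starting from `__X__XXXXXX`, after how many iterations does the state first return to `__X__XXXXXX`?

22

XX_XXXXXXX_
X__XXXXXX__
_XXXXXXX_XX
_XXXXXX__X_
XXXXXX_XX_X
XXXXX__X__X
XXXX_XX_XXX
XXX__X__XXX
XX_XX_XXXXX
X__X__XXXXX
_XX_XXXXXXX
_X__XXXXXX_
X_XXXXXXX_X
__XXXXXX__X
XXXXXXX_XX_
XXXXXX__X__
XXXXX_XX_XX
XXXX__X__XX
XXX_XX_XXXX
XX__X__XXXX
X_XX_XXXXXX
__X__XXXXXX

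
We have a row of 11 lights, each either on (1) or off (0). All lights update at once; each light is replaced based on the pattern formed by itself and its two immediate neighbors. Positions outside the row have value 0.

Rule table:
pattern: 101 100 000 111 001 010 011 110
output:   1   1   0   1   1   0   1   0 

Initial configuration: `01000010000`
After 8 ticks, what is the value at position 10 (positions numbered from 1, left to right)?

0

10100101000
01011010100
10110101010
01101010101
11010101010
10101010101
01010101010
10101010101
position 10 holds 0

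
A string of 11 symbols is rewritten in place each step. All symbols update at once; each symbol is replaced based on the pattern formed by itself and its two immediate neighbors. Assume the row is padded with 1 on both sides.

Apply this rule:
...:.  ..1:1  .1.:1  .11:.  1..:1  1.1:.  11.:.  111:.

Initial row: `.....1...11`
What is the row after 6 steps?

....11....1

step 1: 1...111.1..
step 2: .1.1....111
step 3: .1.11..1...
step 4: .1...1111.1
step 5: .11.1......
step 6: ....11....1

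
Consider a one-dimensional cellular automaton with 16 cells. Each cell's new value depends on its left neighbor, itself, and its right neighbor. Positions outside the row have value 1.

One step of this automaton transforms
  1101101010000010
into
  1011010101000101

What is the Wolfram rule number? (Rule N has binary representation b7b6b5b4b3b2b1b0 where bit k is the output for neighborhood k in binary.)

position 0: 111 → 1  (bit 7 = 1)
position 1: 110 → 0  (bit 6 = 0)
position 2: 101 → 1  (bit 5 = 1)
position 9: 100 → 1  (bit 4 = 1)
position 3: 011 → 1  (bit 3 = 1)
position 6: 010 → 0  (bit 2 = 0)
position 13: 001 → 1  (bit 1 = 1)
position 10: 000 → 0  (bit 0 = 0)
bits b7..b0 = 10111010 = 186

186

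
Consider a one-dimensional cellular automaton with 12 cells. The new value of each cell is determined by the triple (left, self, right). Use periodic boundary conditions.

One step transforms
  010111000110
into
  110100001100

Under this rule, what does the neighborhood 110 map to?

0

At position 5 the neighborhood is 110; the next row has 0 there.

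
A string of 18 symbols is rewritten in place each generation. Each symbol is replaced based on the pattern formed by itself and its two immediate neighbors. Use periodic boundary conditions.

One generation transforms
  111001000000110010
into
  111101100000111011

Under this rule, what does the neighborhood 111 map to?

1

At position 1 the neighborhood is 111; the next row has 1 there.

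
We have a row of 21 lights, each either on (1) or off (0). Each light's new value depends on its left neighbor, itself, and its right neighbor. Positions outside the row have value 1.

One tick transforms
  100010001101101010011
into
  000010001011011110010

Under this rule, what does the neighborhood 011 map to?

At position 8 the neighborhood is 011; the next row has 1 there.

1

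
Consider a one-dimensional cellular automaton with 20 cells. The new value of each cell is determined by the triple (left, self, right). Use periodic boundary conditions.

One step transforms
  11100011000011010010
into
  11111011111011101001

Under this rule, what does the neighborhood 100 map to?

1

At position 3 the neighborhood is 100; the next row has 1 there.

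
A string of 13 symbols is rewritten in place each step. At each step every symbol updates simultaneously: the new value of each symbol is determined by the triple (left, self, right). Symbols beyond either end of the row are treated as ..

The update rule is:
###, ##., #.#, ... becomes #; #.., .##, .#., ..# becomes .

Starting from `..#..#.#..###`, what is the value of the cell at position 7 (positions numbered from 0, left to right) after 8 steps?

step 1: #.....#....##
step 2: ..###...##..#
step 3: #..##.#..#...
step 4: ....##.....##
step 5: ###..#.###..#
step 6: .##...#.##...
step 7: ..#.#..#.#.##
step 8: #..#....#.#.#
position 7 holds .

.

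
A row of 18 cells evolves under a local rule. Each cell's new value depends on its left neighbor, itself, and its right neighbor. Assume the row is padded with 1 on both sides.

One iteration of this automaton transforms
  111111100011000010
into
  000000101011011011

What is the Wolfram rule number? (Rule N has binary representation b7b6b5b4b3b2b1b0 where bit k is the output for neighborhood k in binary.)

109

position 0: 111 → 0  (bit 7 = 0)
position 6: 110 → 1  (bit 6 = 1)
position 17: 101 → 1  (bit 5 = 1)
position 7: 100 → 0  (bit 4 = 0)
position 10: 011 → 1  (bit 3 = 1)
position 16: 010 → 1  (bit 2 = 1)
position 9: 001 → 0  (bit 1 = 0)
position 8: 000 → 1  (bit 0 = 1)
bits b7..b0 = 01101101 = 109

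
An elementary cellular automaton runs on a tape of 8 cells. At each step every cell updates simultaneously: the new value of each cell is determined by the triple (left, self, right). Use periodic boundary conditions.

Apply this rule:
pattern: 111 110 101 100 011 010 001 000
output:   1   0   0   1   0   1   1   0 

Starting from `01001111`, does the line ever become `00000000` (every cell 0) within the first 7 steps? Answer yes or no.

01110110
10100001
00110010
01001111  (repeats step 0; period 4)
step 7: 00110010
step 7 is 00110010, still not uniform 0

no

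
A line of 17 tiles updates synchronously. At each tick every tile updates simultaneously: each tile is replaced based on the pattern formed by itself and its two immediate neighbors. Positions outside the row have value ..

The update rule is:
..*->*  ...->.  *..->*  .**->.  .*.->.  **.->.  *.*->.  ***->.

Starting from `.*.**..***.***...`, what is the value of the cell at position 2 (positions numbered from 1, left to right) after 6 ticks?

.

*....**.......*..
.*..*..*.....*.*.
*.**.**.*...*...*
.........*.*.*.*.
........*.......*
.......*.*.....*.
position 2 holds .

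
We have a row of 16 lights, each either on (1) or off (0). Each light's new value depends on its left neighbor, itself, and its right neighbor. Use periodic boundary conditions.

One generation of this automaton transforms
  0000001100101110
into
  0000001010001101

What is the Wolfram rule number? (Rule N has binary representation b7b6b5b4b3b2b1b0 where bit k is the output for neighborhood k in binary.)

position 13: 111 → 1  (bit 7 = 1)
position 7: 110 → 0  (bit 6 = 0)
position 11: 101 → 0  (bit 5 = 0)
position 8: 100 → 1  (bit 4 = 1)
position 6: 011 → 1  (bit 3 = 1)
position 10: 010 → 0  (bit 2 = 0)
position 5: 001 → 0  (bit 1 = 0)
position 0: 000 → 0  (bit 0 = 0)
bits b7..b0 = 10011000 = 152

152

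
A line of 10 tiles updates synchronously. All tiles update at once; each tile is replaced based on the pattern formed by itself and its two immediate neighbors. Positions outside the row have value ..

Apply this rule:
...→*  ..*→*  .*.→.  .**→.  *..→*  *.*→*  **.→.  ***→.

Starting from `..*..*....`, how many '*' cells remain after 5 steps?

8

**.**.****
..*..*....  (repeats step 0; period 2)
step 5: **.**.****
count of *: 8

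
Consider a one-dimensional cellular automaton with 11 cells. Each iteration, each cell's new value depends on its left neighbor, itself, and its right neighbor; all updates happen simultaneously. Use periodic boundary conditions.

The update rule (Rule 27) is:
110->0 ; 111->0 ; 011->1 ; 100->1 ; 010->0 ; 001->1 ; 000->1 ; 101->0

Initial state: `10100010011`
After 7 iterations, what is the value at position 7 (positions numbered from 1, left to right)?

1

00011101110
11110001001
00001110111
11111000100
10000111011
01111100010
11000011101
position 7 holds 1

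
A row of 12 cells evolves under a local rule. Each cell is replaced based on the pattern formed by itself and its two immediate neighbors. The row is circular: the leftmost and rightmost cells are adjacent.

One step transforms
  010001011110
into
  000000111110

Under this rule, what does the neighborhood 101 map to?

1

At position 6 the neighborhood is 101; the next row has 1 there.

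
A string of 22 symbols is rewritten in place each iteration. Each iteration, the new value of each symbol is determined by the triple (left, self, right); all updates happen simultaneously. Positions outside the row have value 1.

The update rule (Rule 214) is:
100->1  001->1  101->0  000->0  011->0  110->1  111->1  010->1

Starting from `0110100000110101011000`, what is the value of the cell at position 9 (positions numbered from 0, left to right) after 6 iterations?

1

0010110001010101001101
1110011011010101110100
1111101001010100110111
1111101111010111010011
1111100111010011011101
1111111011011101001100
position 9 holds 1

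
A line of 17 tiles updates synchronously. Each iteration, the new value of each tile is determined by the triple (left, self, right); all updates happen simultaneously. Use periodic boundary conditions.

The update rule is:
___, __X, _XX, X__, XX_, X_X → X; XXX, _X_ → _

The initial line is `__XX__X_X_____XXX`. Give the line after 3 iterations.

XXXXXXXXXXXXXXX_X

XXXXXX_X_XXXXXX_X
_____XX_XX____XXX
XXXXXXXXXXXXXXX_X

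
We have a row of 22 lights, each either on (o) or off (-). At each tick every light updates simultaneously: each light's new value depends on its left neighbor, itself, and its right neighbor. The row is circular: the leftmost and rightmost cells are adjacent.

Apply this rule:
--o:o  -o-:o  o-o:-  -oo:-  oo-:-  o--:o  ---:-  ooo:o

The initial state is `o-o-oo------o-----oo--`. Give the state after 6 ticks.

tick 1: o-o---o----ooo---o--oo
tick 2: --oo-ooo--o-o-o-oooo-o
tick 3: oo----o-ooo-o-o--oo--o
tick 4: o-o--oo--o--o-ooo--oo-
tick 5: o-ooo--oooooo--o-oo---
tick 6: o--o-oo-oooo-ooo---o-o

o--o-oo-oooo-ooo---o-o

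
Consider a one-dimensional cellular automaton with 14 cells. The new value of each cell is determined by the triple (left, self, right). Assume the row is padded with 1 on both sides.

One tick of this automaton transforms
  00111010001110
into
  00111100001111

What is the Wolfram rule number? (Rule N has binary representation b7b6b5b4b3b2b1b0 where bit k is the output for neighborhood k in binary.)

position 3: 111 → 1  (bit 7 = 1)
position 4: 110 → 1  (bit 6 = 1)
position 5: 101 → 1  (bit 5 = 1)
position 0: 100 → 0  (bit 4 = 0)
position 2: 011 → 1  (bit 3 = 1)
position 6: 010 → 0  (bit 2 = 0)
position 1: 001 → 0  (bit 1 = 0)
position 8: 000 → 0  (bit 0 = 0)
bits b7..b0 = 11101000 = 232

232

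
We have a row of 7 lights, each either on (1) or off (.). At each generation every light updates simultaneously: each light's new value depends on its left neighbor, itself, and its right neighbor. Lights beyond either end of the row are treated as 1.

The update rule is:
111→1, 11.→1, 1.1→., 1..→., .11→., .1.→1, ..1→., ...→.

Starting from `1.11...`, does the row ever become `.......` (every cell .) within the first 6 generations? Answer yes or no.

generation 1: 1..1...
generation 2: 1..1...  (fixed point — unchanged through generation 6)
generation 6 is 1..1..., still not uniform .

no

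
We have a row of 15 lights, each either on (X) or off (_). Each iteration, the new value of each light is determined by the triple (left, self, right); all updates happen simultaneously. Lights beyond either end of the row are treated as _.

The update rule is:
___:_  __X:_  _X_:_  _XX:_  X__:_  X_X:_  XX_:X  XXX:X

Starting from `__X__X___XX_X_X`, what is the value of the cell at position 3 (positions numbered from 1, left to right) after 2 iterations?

_

iteration 1: __________X____
iteration 2: _______________
position 3 holds _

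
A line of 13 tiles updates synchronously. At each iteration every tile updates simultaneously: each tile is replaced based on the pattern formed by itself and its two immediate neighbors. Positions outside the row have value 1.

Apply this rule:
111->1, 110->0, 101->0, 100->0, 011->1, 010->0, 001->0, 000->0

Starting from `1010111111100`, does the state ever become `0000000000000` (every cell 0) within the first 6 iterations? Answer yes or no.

0000111111000
0000111110000
0000111100000
0000111000000
0000110000000
0000100000000
iteration 6 is 0000100000000, still not uniform 0

no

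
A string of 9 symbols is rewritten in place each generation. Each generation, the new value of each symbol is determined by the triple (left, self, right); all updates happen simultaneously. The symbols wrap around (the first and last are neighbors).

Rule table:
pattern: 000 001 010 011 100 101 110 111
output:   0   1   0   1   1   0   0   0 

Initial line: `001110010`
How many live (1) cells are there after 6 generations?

011001101
010111000
100100100
011011011
010010010
101101101
count of 1: 6

6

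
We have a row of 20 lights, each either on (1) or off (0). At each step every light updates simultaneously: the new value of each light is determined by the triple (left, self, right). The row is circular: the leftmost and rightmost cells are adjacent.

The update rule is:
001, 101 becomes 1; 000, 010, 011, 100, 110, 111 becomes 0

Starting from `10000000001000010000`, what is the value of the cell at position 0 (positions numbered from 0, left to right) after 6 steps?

0

00000000010000100001
00000000100001000010
00000001000010000100
00000010000100001000
00000100001000010000
00001000010000100000
position 0 holds 0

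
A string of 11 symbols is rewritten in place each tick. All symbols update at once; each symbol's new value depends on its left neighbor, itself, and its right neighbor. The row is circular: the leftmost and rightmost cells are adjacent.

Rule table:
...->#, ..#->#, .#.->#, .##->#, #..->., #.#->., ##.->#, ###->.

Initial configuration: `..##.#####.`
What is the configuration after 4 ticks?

#.##.#.#.#.

####.#...#.
#..#.#.###.
#.##.#.#.#.
#.##.#.#.#.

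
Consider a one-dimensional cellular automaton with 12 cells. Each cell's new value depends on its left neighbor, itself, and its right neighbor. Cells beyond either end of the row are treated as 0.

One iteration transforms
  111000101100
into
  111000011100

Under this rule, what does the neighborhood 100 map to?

0

At position 3 the neighborhood is 100; the next row has 0 there.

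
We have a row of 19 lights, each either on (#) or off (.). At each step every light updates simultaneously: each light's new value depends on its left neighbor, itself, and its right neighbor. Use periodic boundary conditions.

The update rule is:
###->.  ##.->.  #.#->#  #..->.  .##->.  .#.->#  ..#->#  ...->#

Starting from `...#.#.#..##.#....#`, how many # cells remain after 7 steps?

step 1: .#######.#..##.####
step 2: #.......##.#..#....
step 3: #.######..##.##.###
step 4: .#.......#..#..#...
step 5: ##.#######.##.##.##
step 6: ..#.......#..#..#..
step 7: ###.#######.##.##.#
count of #: 15

15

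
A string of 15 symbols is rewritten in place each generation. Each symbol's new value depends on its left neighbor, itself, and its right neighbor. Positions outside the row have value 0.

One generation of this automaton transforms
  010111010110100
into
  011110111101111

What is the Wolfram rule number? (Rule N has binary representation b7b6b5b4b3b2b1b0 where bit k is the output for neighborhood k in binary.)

189

position 4: 111 → 1  (bit 7 = 1)
position 5: 110 → 0  (bit 6 = 0)
position 2: 101 → 1  (bit 5 = 1)
position 13: 100 → 1  (bit 4 = 1)
position 3: 011 → 1  (bit 3 = 1)
position 1: 010 → 1  (bit 2 = 1)
position 0: 001 → 0  (bit 1 = 0)
position 14: 000 → 1  (bit 0 = 1)
bits b7..b0 = 10111101 = 189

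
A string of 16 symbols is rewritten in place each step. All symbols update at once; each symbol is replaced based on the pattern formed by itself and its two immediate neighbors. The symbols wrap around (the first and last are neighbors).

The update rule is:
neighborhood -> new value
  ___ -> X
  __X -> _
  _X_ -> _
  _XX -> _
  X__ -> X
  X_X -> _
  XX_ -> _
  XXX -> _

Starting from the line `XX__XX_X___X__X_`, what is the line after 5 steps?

X_____XX__X_____

__X_____XX__X___
X__XXXX___X__XXX
_X_____XX__X____
__XXXX___X__XXXX
X_____XX__X_____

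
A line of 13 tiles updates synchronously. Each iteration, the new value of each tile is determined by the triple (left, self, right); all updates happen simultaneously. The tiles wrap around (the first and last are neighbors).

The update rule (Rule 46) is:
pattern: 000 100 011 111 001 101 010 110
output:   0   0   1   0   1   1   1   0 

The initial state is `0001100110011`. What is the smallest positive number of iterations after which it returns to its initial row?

13

0011001100110
0110011001100
1100110011000
1001100110001
0011001100011
0110011000110
1100110001100
1001100011001
0011000110011
0110001100110
1100011001100
1000110011001
0001100110011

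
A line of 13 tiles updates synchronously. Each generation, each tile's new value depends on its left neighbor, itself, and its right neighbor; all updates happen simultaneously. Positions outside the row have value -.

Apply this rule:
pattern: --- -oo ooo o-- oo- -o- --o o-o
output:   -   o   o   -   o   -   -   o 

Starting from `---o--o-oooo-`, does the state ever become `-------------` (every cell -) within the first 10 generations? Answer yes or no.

no

-------ooooo-
-------ooooo-  (fixed point — unchanged through generation 10)
generation 10 is -------ooooo-, still not uniform -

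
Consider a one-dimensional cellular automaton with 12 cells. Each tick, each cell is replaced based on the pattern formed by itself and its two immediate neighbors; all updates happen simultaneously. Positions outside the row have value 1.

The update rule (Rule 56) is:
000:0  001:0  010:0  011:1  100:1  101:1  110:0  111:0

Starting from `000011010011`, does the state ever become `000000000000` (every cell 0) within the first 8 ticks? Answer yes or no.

no

100010101010
010001010101
101000101011
010100010110
101010001101
010101001011
101010100110
010101010101
tick 8 is 010101010101, still not uniform 0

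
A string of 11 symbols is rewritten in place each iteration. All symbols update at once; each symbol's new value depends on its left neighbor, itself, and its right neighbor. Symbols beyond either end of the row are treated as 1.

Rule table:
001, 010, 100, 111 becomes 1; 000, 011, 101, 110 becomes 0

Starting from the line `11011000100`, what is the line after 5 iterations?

11100010010

10000101111
01001100111
01110011011
00101100001
11100010010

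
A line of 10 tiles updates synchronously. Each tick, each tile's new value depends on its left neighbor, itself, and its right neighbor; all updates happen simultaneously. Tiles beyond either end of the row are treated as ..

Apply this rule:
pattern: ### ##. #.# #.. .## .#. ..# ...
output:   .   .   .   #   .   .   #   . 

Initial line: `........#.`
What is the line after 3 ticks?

.......#.#
......#...
.....#.#..

.....#.#..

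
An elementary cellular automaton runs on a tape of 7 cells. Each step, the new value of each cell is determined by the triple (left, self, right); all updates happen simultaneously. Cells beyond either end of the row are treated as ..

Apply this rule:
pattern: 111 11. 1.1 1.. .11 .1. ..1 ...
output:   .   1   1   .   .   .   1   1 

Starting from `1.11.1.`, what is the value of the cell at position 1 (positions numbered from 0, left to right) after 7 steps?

1

.1.11..
1.1.1.1
.1.1.1.
1.1.1..
.1.1..1
1.1..1.
.1..1..
position 1 holds 1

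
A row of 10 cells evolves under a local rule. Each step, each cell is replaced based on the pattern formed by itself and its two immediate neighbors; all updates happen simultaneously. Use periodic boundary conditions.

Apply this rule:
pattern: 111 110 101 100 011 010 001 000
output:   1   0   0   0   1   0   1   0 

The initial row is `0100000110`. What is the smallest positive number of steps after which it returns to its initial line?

step 1: 1000001100
step 2: 0000011001
step 3: 0000110010
step 4: 0001100100
step 5: 0011001000
step 6: 0110010000
step 7: 1100100000
step 8: 1001000001
step 9: 0010000011
step 10: 0100000110

10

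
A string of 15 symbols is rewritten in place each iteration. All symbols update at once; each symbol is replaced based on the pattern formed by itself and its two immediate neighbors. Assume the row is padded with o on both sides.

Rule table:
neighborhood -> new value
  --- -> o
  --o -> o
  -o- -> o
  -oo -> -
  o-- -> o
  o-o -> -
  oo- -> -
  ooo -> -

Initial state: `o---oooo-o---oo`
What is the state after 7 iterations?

oooo-----oooo--

-ooo-----oooo--
----ooooo----oo
oooo-----oooo--
----ooooo----oo  (repeats iteration 2; period 2)
iteration 7: oooo-----oooo--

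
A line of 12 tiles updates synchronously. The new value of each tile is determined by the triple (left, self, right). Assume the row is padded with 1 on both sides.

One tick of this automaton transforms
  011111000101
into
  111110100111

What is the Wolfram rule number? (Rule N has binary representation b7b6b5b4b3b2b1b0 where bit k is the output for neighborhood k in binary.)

188

position 2: 111 → 1  (bit 7 = 1)
position 5: 110 → 0  (bit 6 = 0)
position 0: 101 → 1  (bit 5 = 1)
position 6: 100 → 1  (bit 4 = 1)
position 1: 011 → 1  (bit 3 = 1)
position 9: 010 → 1  (bit 2 = 1)
position 8: 001 → 0  (bit 1 = 0)
position 7: 000 → 0  (bit 0 = 0)
bits b7..b0 = 10111100 = 188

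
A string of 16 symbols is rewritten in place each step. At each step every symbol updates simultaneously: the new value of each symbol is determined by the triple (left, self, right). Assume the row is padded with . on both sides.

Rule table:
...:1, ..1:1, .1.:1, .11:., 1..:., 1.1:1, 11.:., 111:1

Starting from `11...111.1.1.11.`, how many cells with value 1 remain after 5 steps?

...11.1.11111...
111..111.111..11
.1..1.1.1.1..1..
11.11111111.11.1
..1.111111.1..11
count of 1: 10

10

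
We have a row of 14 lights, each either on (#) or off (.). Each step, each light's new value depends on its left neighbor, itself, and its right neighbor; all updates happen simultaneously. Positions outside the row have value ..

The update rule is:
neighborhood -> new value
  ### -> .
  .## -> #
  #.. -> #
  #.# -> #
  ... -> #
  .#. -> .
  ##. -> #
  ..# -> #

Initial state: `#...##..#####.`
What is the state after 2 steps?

##......######

.########...##
##......######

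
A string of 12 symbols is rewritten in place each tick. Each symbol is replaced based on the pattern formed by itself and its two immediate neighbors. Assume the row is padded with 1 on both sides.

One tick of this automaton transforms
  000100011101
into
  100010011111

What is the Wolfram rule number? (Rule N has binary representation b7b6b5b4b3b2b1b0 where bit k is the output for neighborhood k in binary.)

248

position 8: 111 → 1  (bit 7 = 1)
position 9: 110 → 1  (bit 6 = 1)
position 10: 101 → 1  (bit 5 = 1)
position 0: 100 → 1  (bit 4 = 1)
position 7: 011 → 1  (bit 3 = 1)
position 3: 010 → 0  (bit 2 = 0)
position 2: 001 → 0  (bit 1 = 0)
position 1: 000 → 0  (bit 0 = 0)
bits b7..b0 = 11111000 = 248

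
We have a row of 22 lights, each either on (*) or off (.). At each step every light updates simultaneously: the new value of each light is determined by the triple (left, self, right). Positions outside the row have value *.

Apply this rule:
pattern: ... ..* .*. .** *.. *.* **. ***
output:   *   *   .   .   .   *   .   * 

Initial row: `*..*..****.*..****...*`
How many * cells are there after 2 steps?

step 1: ..*..*.**.*..*.**..**.
step 2: .*..*.*..*..*.*...*..*
count of *: 8

8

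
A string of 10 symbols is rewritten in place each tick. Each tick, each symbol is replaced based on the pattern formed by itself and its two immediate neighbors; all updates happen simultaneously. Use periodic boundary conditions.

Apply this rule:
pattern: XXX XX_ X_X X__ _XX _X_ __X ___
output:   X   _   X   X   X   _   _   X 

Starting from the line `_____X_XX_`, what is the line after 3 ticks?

XX_X_X_XXX

tick 1: XXXX__XX_X
tick 2: XXX_X_X_XX
tick 3: XX_X_X_XXX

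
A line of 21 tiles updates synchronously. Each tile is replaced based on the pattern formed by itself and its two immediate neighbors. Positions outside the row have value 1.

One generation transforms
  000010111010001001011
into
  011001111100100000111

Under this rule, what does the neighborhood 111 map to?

1

At position 7 the neighborhood is 111; the next row has 1 there.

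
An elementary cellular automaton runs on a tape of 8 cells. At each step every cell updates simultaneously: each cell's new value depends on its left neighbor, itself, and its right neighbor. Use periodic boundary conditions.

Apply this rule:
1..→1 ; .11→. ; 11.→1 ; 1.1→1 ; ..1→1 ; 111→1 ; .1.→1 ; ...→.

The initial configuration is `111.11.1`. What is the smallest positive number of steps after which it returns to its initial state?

8

step 1: 1111.11.
step 2: .1111.11
step 3: 1.1111.1
step 4: 11.1111.
step 5: .11.1111
step 6: 1.11.111
step 7: 11.11.11
step 8: 111.11.1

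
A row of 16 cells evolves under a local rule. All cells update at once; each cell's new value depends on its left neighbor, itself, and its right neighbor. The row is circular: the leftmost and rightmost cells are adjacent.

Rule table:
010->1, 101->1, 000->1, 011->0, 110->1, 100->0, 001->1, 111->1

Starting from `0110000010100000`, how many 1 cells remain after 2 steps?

1010111111101111
1111011111110111
count of 1: 14

14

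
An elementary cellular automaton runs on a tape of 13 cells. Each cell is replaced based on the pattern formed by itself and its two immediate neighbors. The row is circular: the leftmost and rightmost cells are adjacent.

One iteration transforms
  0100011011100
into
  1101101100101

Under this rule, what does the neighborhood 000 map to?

1

At position 3 the neighborhood is 000; the next row has 1 there.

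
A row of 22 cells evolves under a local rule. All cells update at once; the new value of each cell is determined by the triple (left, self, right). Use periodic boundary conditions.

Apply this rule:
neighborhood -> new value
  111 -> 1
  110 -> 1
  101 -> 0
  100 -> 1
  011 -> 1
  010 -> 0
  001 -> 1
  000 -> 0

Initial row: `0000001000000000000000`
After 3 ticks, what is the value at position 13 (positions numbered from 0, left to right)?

0000010100000000000000
0000100010000000000000
0001010101000000000000
position 13 holds 0

0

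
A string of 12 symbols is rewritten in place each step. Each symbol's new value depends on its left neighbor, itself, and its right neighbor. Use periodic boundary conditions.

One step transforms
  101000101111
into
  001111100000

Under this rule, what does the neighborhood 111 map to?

At position 9 the neighborhood is 111; the next row has 0 there.

0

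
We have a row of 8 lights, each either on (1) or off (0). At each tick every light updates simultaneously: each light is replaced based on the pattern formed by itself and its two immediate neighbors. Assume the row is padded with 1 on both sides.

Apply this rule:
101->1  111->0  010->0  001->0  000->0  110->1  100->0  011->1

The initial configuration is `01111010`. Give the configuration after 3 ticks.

10001000

11001101
01001111
10001000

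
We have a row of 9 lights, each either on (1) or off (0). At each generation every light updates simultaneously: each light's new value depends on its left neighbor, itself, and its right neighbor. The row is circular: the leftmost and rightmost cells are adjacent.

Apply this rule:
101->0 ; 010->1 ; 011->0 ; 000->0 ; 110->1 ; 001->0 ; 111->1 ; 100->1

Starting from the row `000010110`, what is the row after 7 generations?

000010011
100011001
110001100
011000110
001100011
100110001
110011000

110011000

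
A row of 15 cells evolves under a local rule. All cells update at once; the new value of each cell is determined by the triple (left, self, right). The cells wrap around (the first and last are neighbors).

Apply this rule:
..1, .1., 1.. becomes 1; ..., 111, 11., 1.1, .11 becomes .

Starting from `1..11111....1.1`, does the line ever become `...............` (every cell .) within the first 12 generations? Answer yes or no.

.11.....1..11..
1..1...1111..1.
11111.1....111.
......11..1....
.....1..1111...
....1111....1..
...1....1..111.
..111..1111...1
11...11....1.11
..1.1..1..11...
.11.111111..1..
1.........1111.
generation 12 is 1.........1111., still not uniform .

no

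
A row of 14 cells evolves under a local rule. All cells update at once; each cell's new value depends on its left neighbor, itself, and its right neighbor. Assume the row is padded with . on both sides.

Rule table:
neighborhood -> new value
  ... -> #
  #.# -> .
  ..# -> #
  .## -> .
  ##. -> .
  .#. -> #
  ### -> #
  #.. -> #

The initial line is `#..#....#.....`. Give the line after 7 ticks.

#####.##.#####

##############
.############.
#.##########.#
#..########..#
###.######.###
.#...####...#.
#####.##.#####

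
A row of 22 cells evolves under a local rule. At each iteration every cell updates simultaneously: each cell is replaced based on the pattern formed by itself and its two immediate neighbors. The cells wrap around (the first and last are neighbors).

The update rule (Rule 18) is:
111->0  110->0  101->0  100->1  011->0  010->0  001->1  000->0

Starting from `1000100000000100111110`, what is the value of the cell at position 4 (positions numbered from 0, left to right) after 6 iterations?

0101010000001011000000
1000001000010000100000
0100010100101001010001
0010100011000110001010
0100010100101001010001  (repeats iteration 3; period 2)
iteration 6: 0010100011000110001010
position 4 holds 1

1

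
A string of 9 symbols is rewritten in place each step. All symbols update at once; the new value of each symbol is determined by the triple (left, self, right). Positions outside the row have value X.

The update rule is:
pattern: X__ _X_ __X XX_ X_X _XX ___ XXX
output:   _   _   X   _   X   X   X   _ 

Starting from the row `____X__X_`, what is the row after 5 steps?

_XXX__X_X
XX___X_XX
___XX_XX_
_XXX_XX_X
XX__XX_XX

XX__XX_XX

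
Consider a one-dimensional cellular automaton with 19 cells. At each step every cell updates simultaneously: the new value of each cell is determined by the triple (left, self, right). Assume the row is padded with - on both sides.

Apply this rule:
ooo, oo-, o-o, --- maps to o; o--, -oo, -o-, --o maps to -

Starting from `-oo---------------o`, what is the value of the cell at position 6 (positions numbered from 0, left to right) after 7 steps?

--o-ooooooooooooo--
o--o-oooooooooooo-o
----o-oooooooooooo-
ooo--o-ooooooooooo-
-oo---o-oooooooooo-
--o-o--o-ooooooooo-
o--o----o-oooooooo-
position 6 holds -

-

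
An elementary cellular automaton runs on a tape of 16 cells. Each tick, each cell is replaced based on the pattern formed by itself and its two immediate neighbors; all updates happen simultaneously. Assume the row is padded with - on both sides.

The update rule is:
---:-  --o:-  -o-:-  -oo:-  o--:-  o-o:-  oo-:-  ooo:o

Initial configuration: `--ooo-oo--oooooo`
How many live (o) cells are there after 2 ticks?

---o-------oooo-
------------oo--
count of o: 2

2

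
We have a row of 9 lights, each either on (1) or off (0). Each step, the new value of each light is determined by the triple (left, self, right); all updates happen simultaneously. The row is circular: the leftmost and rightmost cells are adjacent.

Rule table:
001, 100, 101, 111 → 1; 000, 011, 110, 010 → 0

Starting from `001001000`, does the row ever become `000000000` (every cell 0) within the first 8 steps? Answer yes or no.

no

010110100
101001010
010110101
101001010  (repeats step 2; period 2)
step 8: 101001010
step 8 is 101001010, still not uniform 0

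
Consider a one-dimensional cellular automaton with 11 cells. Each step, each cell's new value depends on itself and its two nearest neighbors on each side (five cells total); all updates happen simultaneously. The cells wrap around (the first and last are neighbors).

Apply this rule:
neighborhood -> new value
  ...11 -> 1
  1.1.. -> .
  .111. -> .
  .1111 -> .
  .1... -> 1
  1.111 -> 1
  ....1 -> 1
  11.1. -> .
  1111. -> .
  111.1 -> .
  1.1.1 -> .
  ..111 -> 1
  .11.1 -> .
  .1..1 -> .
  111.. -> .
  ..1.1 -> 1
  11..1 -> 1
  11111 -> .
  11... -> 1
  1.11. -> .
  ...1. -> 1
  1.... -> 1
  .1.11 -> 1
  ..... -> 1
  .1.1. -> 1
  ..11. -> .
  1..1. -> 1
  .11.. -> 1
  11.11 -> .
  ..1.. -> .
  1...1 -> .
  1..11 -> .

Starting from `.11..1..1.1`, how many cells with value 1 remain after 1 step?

step 1: 1.111..111.
count of 1: 7

7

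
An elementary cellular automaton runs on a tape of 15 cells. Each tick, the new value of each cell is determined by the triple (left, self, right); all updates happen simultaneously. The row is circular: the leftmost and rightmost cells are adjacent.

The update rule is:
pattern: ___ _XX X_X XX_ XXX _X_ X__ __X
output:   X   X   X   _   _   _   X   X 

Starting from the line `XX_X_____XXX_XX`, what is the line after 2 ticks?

XX_XX_____XXX_X

__X_XXXXXX__XX_
XX_XX_____XXX_X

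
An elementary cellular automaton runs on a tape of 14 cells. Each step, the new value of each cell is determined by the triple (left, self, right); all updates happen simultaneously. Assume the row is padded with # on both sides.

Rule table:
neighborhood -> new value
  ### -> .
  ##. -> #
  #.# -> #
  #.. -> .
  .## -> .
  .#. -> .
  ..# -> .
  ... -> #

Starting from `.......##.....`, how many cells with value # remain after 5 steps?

6

.#####..#.###.
#....#...#..##
#.##...#......
##.#.#...####.
.##.#..#....##
count of #: 6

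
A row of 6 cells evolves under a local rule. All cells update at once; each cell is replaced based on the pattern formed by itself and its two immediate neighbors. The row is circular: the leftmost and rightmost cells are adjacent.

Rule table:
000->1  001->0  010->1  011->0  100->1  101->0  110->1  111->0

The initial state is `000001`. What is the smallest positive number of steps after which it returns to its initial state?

6

111101
000100
110111
010000
011111
000001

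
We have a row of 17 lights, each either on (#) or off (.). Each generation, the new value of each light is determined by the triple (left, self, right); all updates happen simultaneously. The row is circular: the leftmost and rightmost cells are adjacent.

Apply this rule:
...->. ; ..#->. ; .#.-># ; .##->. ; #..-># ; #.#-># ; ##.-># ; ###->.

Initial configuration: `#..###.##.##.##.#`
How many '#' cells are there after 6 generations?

10

generation 1: ##...##.##.##.##.
generation 2: .##...##.##.##.##
generation 3: #.##...##.##.##.#
generation 4: ##.##...##.##.##.
generation 5: .##.##...##.##.##
generation 6: #.##.##...##.##.#
count of #: 10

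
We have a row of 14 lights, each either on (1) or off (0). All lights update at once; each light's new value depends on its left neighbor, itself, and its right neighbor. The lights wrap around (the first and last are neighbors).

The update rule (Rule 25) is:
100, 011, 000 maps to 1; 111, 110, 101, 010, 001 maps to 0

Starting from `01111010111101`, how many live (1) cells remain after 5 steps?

01000000100000
00111110011111
10100001010000
00011100001110
11010011101001
count of 1: 8

8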